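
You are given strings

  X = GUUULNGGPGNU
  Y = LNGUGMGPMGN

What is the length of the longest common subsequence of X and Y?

7

Let dp[i][j] be the LCS length of the first i characters of X and the first j characters of Y. dp[i][j] = dp[i-1][j-1]+1 when the i-th and j-th characters match, else max(dp[i-1][j], dp[i][j-1]).
    ·  L  N  G  U  G  M  G  P  M  G  N
 ·  0  0  0  0  0  0  0  0  0  0  0  0
 G  0  0  0  1  1  1  1  1  1  1  1  1
 U  0  0  0  1  2  2  2  2  2  2  2  2
 U  0  0  0  1  2  2  2  2  2  2  2  2
 U  0  0  0  1  2  2  2  2  2  2  2  2
 L  0  1  1  1  2  2  2  2  2  2  2  2
 N  0  1  2  2  2  2  2  2  2  2  2  3
 G  0  1  2  3  3  3  3  3  3  3  3  3
 G  0  1  2  3  3  4  4  4  4  4  4  4
 P  0  1  2  3  3  4  4  4  5  5  5  5
 G  0  1  2  3  3  4  4  5  5  5  6  6
 N  0  1  2  3  3  4  4  5  5  5  6  7
 U  0  1  2  3  4  4  4  5  5  5  6  7
dp[12][11] = 7. One LCS (by backtracking along matches): GUGGPGN.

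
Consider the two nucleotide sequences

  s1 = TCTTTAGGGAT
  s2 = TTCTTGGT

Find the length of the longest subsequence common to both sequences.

7

Pick T (s1 #1, s2 #2) → C (s1 #2, s2 #3) → T (s1 #4, s2 #4) → T (s1 #5, s2 #5) → G (s1 #8, s2 #6) → G (s1 #9, s2 #7) → T (s1 #11, s2 #8); all 7 bases appear in both, in order. Since dp[11][8] = 7, nothing longer is possible.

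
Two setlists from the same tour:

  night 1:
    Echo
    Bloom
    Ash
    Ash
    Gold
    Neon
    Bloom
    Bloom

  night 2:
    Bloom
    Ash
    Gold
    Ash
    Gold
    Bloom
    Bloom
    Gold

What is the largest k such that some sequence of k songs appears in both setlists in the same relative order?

Pick Bloom at night 1[2]=night 2[1], then Ash at night 1[3]=night 2[2], then Ash at night 1[4]=night 2[4], then Gold at night 1[5]=night 2[5], then Bloom at night 1[7]=night 2[6], then Bloom at night 1[8]=night 2[7]; all 6 songs appear in both, in order. Since dp[8][8] = 6, nothing longer is possible.

6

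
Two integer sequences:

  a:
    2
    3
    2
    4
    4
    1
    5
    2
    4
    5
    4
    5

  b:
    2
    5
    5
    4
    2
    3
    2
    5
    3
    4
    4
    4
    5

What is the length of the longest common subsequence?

Match 2 at a[1]=b[5]; then 3 at a[2]=b[6]; then 2 at a[3]=b[7]; then 4 at a[5]=b[10]; then 4 at a[9]=b[11]; then 4 at a[11]=b[12]; then 5 at a[12]=b[13] — 7 values in the same relative order in both. dp[12][13] = 7 confirms this is the maximum.

7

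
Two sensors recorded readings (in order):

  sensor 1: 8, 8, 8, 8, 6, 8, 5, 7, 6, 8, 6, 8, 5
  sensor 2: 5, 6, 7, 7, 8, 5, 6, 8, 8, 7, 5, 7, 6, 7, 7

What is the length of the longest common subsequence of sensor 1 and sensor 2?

7

Match 6 [5,2], then 8 [6,5], then 5 [7,6], then 6 [9,7], then 8 [10,8], then 8 [12,9], then 5 [13,11] — 7 values in the same relative order in both. The LCS DP gives dp[13][15] = 7, so this is optimal.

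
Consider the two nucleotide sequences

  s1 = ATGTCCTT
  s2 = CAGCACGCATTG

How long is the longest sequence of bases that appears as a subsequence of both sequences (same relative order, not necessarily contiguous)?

6

Let dp[i][j] be the LCS length of the first i bases of s1 and the first j bases of s2. dp[i][j] = dp[i-1][j-1]+1 when the i-th and j-th bases match, else max(dp[i-1][j], dp[i][j-1]).
    ·  C  A  G  C  A  C  G  C  A  T  T  G
 ·  0  0  0  0  0  0  0  0  0  0  0  0  0
 A  0  0  1  1  1  1  1  1  1  1  1  1  1
 T  0  0  1  1  1  1  1  1  1  1  2  2  2
 G  0  0  1  2  2  2  2  2  2  2  2  2  3
 T  0  0  1  2  2  2  2  2  2  2  3  3  3
 C  0  1  1  2  3  3  3  3  3  3  3  3  3
 C  0  1  1  2  3  3  4  4  4  4  4  4  4
 T  0  1  1  2  3  3  4  4  4  4  5  5  5
 T  0  1  1  2  3  3  4  4  4  4  5  6  6
dp[8][12] = 6. One LCS (by backtracking along matches): AGCCTT.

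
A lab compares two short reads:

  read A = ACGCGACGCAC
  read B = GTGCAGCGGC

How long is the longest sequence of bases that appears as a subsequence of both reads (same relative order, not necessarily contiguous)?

6

Match A (read A #1, read B #5), G (read A #3, read B #6), C (read A #4, read B #7), G (read A #5, read B #8), G (read A #8, read B #9), C (read A #11, read B #10) — 6 bases in the same relative order in both. The LCS DP gives dp[11][10] = 6, so this is optimal.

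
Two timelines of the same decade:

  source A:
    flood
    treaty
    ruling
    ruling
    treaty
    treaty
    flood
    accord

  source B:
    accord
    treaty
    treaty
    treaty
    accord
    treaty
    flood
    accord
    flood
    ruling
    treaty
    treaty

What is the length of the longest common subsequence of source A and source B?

Taking treaty [2,3]; then treaty [5,4]; then treaty [6,6]; then flood [7,7]; then accord [8,8] gives a common subsequence of length 5, and the DP table's final entry dp[8][12] is also 5, so no common subsequence is longer.

5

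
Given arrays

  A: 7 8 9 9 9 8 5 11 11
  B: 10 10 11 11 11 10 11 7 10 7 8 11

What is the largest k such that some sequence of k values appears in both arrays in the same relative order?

3

Let dp[i][j] be the LCS length of the first i values of A and the first j values of B. dp[i][j] = dp[i-1][j-1]+1 when the i-th and j-th values match, else max(dp[i-1][j], dp[i][j-1]).
    · 10 10 11 11 11 10 11  7 10  7  8 11
 ·  0  0  0  0  0  0  0  0  0  0  0  0  0
 7  0  0  0  0  0  0  0  0  1  1  1  1  1
 8  0  0  0  0  0  0  0  0  1  1  1  2  2
 9  0  0  0  0  0  0  0  0  1  1  1  2  2
 9  0  0  0  0  0  0  0  0  1  1  1  2  2
 9  0  0  0  0  0  0  0  0  1  1  1  2  2
 8  0  0  0  0  0  0  0  0  1  1  1  2  2
 5  0  0  0  0  0  0  0  0  1  1  1  2  2
11  0  0  0  1  1  1  1  1  1  1  1  2  3
11  0  0  0  1  2  2  2  2  2  2  2  2  3
dp[9][12] = 3. One LCS (by backtracking along matches): 7, 8, 11.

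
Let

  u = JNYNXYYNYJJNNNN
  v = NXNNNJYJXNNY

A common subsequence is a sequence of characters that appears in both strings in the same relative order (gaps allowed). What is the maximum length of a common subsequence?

7

One common subsequence of length 7: N (u #2, v #3) → N (u #4, v #4) → N (u #8, v #5) → Y (u #9, v #7) → J (u #10, v #8) → N (u #12, v #10) → N (u #13, v #11). Since dp[15][12] = 7, nothing longer is possible.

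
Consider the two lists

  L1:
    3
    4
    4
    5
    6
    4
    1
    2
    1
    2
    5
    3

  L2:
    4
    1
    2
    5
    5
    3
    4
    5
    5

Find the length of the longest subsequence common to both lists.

Let dp[i][j] be the LCS length of the first i values of L1 and the first j values of L2. dp[i][j] = dp[i-1][j-1]+1 when the i-th and j-th values match, else max(dp[i-1][j], dp[i][j-1]).
    ·  4  1  2  5  5  3  4  5  5
 ·  0  0  0  0  0  0  0  0  0  0
 3  0  0  0  0  0  0  1  1  1  1
 4  0  1  1  1  1  1  1  2  2  2
 4  0  1  1  1  1  1  1  2  2  2
 5  0  1  1  1  2  2  2  2  3  3
 6  0  1  1  1  2  2  2  2  3  3
 4  0  1  1  1  2  2  2  3  3  3
 1  0  1  2  2  2  2  2  3  3  3
 2  0  1  2  3  3  3  3  3  3  3
 1  0  1  2  3  3  3  3  3  3  3
 2  0  1  2  3  3  3  3  3  3  3
 5  0  1  2  3  4  4  4  4  4  4
 3  0  1  2  3  4  4  5  5  5  5
dp[12][9] = 5. One LCS (by backtracking along matches): 4, 1, 2, 5, 3.

5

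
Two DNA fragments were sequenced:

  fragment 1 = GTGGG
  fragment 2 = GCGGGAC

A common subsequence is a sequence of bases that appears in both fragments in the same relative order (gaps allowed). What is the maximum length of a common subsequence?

Taking G [1,1]; then G [3,3]; then G [4,4]; then G [5,5] gives a common subsequence of length 4, and the DP table's final entry dp[5][7] is also 4, so no common subsequence is longer.

4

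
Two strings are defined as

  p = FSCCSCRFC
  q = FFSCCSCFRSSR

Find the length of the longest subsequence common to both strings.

7

Let dp[i][j] be the LCS length of the first i characters of p and the first j characters of q. dp[i][j] = dp[i-1][j-1]+1 when the i-th and j-th characters match, else max(dp[i-1][j], dp[i][j-1]).
    ·  F  F  S  C  C  S  C  F  R  S  S  R
 ·  0  0  0  0  0  0  0  0  0  0  0  0  0
 F  0  1  1  1  1  1  1  1  1  1  1  1  1
 S  0  1  1  2  2  2  2  2  2  2  2  2  2
 C  0  1  1  2  3  3  3  3  3  3  3  3  3
 C  0  1  1  2  3  4  4  4  4  4  4  4  4
 S  0  1  1  2  3  4  5  5  5  5  5  5  5
 C  0  1  1  2  3  4  5  6  6  6  6  6  6
 R  0  1  1  2  3  4  5  6  6  7  7  7  7
 F  0  1  2  2  3  4  5  6  7  7  7  7  7
 C  0  1  2  2  3  4  5  6  7  7  7  7  7
dp[9][12] = 7. One LCS (by backtracking along matches): FSCCSCR.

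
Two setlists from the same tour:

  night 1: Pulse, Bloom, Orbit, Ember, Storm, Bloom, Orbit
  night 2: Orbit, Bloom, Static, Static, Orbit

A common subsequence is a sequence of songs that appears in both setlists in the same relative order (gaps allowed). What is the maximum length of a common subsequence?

3

Match Orbit (night 1 #3, night 2 #1), Bloom (night 1 #6, night 2 #2), Orbit (night 1 #7, night 2 #5) — 3 songs in the same relative order in both. Since dp[7][5] = 3, nothing longer is possible.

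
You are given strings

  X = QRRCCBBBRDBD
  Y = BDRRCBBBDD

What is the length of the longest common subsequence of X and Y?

8

One common subsequence of length 8: R at X[2]=Y[3] → R at X[3]=Y[4] → C at X[5]=Y[5] → B at X[6]=Y[6] → B at X[7]=Y[7] → B at X[8]=Y[8] → D at X[10]=Y[9] → D at X[12]=Y[10]. The LCS DP gives dp[12][10] = 8, so this is optimal.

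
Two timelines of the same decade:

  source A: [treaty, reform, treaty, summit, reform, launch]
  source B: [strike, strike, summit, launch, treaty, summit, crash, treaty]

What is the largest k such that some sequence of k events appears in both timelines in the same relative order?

Pick treaty [1,5] → treaty [3,8]; all 2 events appear in both, in order. Since dp[6][8] = 2, nothing longer is possible.

2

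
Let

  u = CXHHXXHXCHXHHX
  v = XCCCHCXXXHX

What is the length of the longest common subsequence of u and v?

One common subsequence of length 7: C at u[1]=v[4] → H at u[3]=v[5] → X at u[6]=v[7] → X at u[8]=v[8] → X at u[11]=v[9] → H at u[13]=v[10] → X at u[14]=v[11], and the DP table's final entry dp[14][11] is also 7, so no common subsequence is longer.

7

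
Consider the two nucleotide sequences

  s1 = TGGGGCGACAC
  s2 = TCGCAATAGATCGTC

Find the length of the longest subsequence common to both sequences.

7

Match T [1,1], G [5,3], C [6,4], G [7,9], A [8,10], C [9,12], C [11,15] — 7 bases in the same relative order in both. Since dp[11][15] = 7, nothing longer is possible.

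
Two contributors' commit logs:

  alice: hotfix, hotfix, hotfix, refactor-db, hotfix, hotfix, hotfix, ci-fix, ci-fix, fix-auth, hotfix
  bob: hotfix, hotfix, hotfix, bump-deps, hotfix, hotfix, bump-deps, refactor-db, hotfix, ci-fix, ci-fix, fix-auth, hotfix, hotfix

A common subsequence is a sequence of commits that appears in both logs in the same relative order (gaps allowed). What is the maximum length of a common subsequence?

10

Taking hotfix [1,1]; then hotfix [2,2]; then hotfix [3,3]; then hotfix [5,5]; then hotfix [6,6]; then hotfix [7,9]; then ci-fix [8,10]; then ci-fix [9,11]; then fix-auth [10,12]; then hotfix [11,14] gives a common subsequence of length 10, and the DP table's final entry dp[11][14] is also 10, so no common subsequence is longer.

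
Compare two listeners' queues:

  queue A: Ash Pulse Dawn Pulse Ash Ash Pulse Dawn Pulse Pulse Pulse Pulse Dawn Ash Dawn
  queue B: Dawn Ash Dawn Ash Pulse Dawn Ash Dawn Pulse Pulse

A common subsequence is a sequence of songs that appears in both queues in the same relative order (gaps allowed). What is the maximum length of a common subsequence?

Pick Ash at queue A[1]=queue B[4]; then Pulse at queue A[2]=queue B[5]; then Dawn at queue A[3]=queue B[6]; then Ash at queue A[6]=queue B[7]; then Dawn at queue A[8]=queue B[8]; then Pulse at queue A[11]=queue B[9]; then Pulse at queue A[12]=queue B[10]; all 7 songs appear in both, in order, and the DP table's final entry dp[15][10] is also 7, so no common subsequence is longer.

7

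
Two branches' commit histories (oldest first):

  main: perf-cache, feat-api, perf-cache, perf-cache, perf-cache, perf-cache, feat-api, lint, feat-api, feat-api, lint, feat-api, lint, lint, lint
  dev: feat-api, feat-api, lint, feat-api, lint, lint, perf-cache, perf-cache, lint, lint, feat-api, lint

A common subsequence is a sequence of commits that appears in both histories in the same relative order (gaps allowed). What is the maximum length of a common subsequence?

Match feat-api at main[2]=dev[1], feat-api at main[7]=dev[2], lint at main[8]=dev[3], feat-api at main[9]=dev[4], lint at main[11]=dev[6], lint at main[13]=dev[9], lint at main[14]=dev[10], lint at main[15]=dev[12] — 8 commits in the same relative order in both. The LCS DP gives dp[15][12] = 8, so this is optimal.

8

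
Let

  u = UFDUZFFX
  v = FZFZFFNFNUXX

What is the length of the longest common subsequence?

One common subsequence of length 5: F (u #2, v #3) → Z (u #5, v #4) → F (u #6, v #6) → F (u #7, v #8) → X (u #8, v #12). dp[8][12] = 5 confirms this is the maximum.

5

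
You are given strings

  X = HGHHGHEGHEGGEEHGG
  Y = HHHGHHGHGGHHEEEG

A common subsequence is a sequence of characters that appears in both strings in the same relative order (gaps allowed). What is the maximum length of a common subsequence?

12

One common subsequence of length 12: H [1,3]; then G [2,4]; then H [3,5]; then H [4,6]; then G [5,7]; then H [6,8]; then G [8,10]; then H [9,12]; then E [10,13]; then E [13,14]; then E [14,15]; then G [17,16]. Since dp[17][16] = 12, nothing longer is possible.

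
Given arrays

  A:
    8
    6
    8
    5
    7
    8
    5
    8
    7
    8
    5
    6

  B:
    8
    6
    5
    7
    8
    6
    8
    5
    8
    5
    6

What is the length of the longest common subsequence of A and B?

Pick 8 [1,1] → 6 [2,2] → 5 [4,3] → 7 [5,4] → 8 [6,7] → 5 [7,8] → 8 [10,9] → 5 [11,10] → 6 [12,11]; all 9 values appear in both, in order. The LCS DP gives dp[12][11] = 9, so this is optimal.

9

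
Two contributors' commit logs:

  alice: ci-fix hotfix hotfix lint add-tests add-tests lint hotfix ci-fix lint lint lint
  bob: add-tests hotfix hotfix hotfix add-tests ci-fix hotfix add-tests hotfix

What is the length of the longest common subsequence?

5

Taking hotfix (alice #2, bob #3), hotfix (alice #3, bob #4), add-tests (alice #5, bob #5), add-tests (alice #6, bob #8), hotfix (alice #8, bob #9) gives a common subsequence of length 5, and the DP table's final entry dp[12][9] is also 5, so no common subsequence is longer.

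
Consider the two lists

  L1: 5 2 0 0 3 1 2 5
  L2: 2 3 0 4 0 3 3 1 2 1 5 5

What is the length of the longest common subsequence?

7

Match 2 (L1 #2, L2 #1), then 0 (L1 #3, L2 #3), then 0 (L1 #4, L2 #5), then 3 (L1 #5, L2 #7), then 1 (L1 #6, L2 #8), then 2 (L1 #7, L2 #9), then 5 (L1 #8, L2 #12) — 7 values in the same relative order in both. The LCS DP gives dp[8][12] = 7, so this is optimal.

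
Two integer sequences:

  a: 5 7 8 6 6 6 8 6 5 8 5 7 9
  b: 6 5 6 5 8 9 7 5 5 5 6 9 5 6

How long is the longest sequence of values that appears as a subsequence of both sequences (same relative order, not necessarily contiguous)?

Pick 5 at a[1]=b[2], then 6 at a[4]=b[3], then 8 at a[7]=b[5], then 5 at a[9]=b[9], then 5 at a[11]=b[10], then 9 at a[13]=b[12]; all 6 values appear in both, in order. The LCS DP gives dp[13][14] = 6, so this is optimal.

6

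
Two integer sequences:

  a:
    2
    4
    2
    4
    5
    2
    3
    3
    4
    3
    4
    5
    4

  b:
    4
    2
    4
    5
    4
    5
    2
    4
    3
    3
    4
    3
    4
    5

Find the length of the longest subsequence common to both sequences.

One common subsequence of length 11: 2 at a[1]=b[2], then 4 at a[2]=b[3], then 4 at a[4]=b[5], then 5 at a[5]=b[6], then 2 at a[6]=b[7], then 3 at a[7]=b[9], then 3 at a[8]=b[10], then 4 at a[9]=b[11], then 3 at a[10]=b[12], then 4 at a[11]=b[13], then 5 at a[12]=b[14], and the DP table's final entry dp[13][14] is also 11, so no common subsequence is longer.

11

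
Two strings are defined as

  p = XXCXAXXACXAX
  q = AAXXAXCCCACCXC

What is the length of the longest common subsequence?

7

Pick X [2,3] → X [4,4] → A [5,5] → X [6,6] → A [8,10] → C [9,12] → X [10,13]; all 7 characters appear in both, in order. dp[12][14] = 7 confirms this is the maximum.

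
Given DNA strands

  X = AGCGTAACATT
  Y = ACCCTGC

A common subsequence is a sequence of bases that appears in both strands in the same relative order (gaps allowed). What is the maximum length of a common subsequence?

4

Match A (X #1, Y #1) → C (X #3, Y #4) → G (X #4, Y #6) → C (X #8, Y #7) — 4 bases in the same relative order in both. dp[11][7] = 4 confirms this is the maximum.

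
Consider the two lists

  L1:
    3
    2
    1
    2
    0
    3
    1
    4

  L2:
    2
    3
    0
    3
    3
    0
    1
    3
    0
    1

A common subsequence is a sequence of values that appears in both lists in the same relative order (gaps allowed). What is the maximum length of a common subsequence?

4

Let dp[i][j] be the LCS length of the first i values of L1 and the first j values of L2. dp[i][j] = dp[i-1][j-1]+1 when the i-th and j-th values match, else max(dp[i-1][j], dp[i][j-1]).
    ·  2  3  0  3  3  0  1  3  0  1
 ·  0  0  0  0  0  0  0  0  0  0  0
 3  0  0  1  1  1  1  1  1  1  1  1
 2  0  1  1  1  1  1  1  1  1  1  1
 1  0  1  1  1  1  1  1  2  2  2  2
 2  0  1  1  1  1  1  1  2  2  2  2
 0  0  1  1  2  2  2  2  2  2  3  3
 3  0  1  2  2  3  3  3  3  3  3  3
 1  0  1  2  2  3  3  3  4  4  4  4
 4  0  1  2  2  3  3  3  4  4  4  4
dp[8][10] = 4. One LCS (by backtracking along matches): 3, 1, 0, 1.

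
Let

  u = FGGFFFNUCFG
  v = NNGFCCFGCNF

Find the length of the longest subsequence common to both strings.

5

Taking G (u #3, v #3), F (u #4, v #4), F (u #5, v #7), N (u #7, v #10), F (u #10, v #11) gives a common subsequence of length 5. dp[11][11] = 5 confirms this is the maximum.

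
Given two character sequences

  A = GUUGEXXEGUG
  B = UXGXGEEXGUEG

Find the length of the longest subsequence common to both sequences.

Pick G (A #1, B #3) → G (A #4, B #5) → E (A #5, B #7) → X (A #7, B #8) → G (A #9, B #9) → U (A #10, B #10) → G (A #11, B #12); all 7 characters appear in both, in order, and the DP table's final entry dp[11][12] is also 7, so no common subsequence is longer.

7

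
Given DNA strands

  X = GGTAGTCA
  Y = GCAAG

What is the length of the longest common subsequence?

Match G (X #1, Y #1), A (X #4, Y #4), G (X #5, Y #5) — 3 bases in the same relative order in both, and the DP table's final entry dp[8][5] is also 3, so no common subsequence is longer.

3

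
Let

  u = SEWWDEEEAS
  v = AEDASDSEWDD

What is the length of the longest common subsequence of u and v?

Let dp[i][j] be the LCS length of the first i characters of u and the first j characters of v. dp[i][j] = dp[i-1][j-1]+1 when the i-th and j-th characters match, else max(dp[i-1][j], dp[i][j-1]).
    ·  A  E  D  A  S  D  S  E  W  D  D
 ·  0  0  0  0  0  0  0  0  0  0  0  0
 S  0  0  0  0  0  1  1  1  1  1  1  1
 E  0  0  1  1  1  1  1  1  2  2  2  2
 W  0  0  1  1  1  1  1  1  2  3  3  3
 W  0  0  1  1  1  1  1  1  2  3  3  3
 D  0  0  1  2  2  2  2  2  2  3  4  4
 E  0  0  1  2  2  2  2  2  3  3  4  4
 E  0  0  1  2  2  2  2  2  3  3  4  4
 E  0  0  1  2  2  2  2  2  3  3  4  4
 A  0  1  1  2  3  3  3  3  3  3  4  4
 S  0  1  1  2  3  4  4  4  4  4  4  4
dp[10][11] = 4. One LCS (by backtracking along matches): SEWD.

4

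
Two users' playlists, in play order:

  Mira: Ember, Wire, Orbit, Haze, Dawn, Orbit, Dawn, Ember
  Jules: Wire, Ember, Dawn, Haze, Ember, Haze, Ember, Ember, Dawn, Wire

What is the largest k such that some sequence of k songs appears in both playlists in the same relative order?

Taking Ember [1,5] → Haze [4,6] → Dawn [5,9] gives a common subsequence of length 3. Since dp[8][10] = 3, nothing longer is possible.

3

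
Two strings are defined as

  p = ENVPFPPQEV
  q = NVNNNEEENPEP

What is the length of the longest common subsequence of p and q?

4

Let dp[i][j] be the LCS length of the first i characters of p and the first j characters of q. dp[i][j] = dp[i-1][j-1]+1 when the i-th and j-th characters match, else max(dp[i-1][j], dp[i][j-1]).
    ·  N  V  N  N  N  E  E  E  N  P  E  P
 ·  0  0  0  0  0  0  0  0  0  0  0  0  0
 E  0  0  0  0  0  0  1  1  1  1  1  1  1
 N  0  1  1  1  1  1  1  1  1  2  2  2  2
 V  0  1  2  2  2  2  2  2  2  2  2  2  2
 P  0  1  2  2  2  2  2  2  2  2  3  3  3
 F  0  1  2  2  2  2  2  2  2  2  3  3  3
 P  0  1  2  2  2  2  2  2  2  2  3  3  4
 P  0  1  2  2  2  2  2  2  2  2  3  3  4
 Q  0  1  2  2  2  2  2  2  2  2  3  3  4
 E  0  1  2  2  2  2  3  3  3  3  3  4  4
 V  0  1  2  2  2  2  3  3  3  3  3  4  4
dp[10][12] = 4. One LCS (by backtracking along matches): ENPP.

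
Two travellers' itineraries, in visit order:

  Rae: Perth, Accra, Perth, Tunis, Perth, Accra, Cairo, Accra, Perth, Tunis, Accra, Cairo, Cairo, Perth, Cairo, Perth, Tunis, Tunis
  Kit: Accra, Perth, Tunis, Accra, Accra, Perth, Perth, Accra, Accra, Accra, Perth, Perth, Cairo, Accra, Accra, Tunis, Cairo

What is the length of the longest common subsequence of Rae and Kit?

10

Pick Perth [1,2], Accra [2,5], Perth [3,6], Perth [5,7], Accra [6,9], Accra [8,10], Perth [9,11], Perth [14,12], Cairo [15,13], Tunis [17,16]; all 10 stops appear in both, in order, and the DP table's final entry dp[18][17] is also 10, so no common subsequence is longer.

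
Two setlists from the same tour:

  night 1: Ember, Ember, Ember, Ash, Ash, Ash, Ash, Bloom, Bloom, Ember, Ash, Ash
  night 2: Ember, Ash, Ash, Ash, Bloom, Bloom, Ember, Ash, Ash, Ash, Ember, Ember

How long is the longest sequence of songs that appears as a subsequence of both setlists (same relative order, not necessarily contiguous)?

Match Ember (night 1 #3, night 2 #1), Ash (night 1 #5, night 2 #2), Ash (night 1 #6, night 2 #3), Ash (night 1 #7, night 2 #4), Bloom (night 1 #8, night 2 #5), Bloom (night 1 #9, night 2 #6), Ember (night 1 #10, night 2 #7), Ash (night 1 #11, night 2 #9), Ash (night 1 #12, night 2 #10) — 9 songs in the same relative order in both. Since dp[12][12] = 9, nothing longer is possible.

9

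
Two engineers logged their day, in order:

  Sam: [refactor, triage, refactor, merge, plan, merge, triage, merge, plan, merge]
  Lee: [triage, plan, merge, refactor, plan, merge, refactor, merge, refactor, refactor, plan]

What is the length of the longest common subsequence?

One common subsequence of length 6: triage [2,1]; then refactor [3,4]; then plan [5,5]; then merge [6,6]; then merge [8,8]; then plan [9,11]. dp[10][11] = 6 confirms this is the maximum.

6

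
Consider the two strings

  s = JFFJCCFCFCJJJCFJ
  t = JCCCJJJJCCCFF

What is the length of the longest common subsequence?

Taking J [4,1], C [5,2], C [6,3], C [8,4], J [11,6], J [12,7], J [13,8], C [14,11], F [15,13] gives a common subsequence of length 9. dp[16][13] = 9 confirms this is the maximum.

9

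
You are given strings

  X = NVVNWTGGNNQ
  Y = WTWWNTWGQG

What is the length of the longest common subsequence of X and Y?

Taking N [1,5]; then W [5,7]; then G [7,8]; then G [8,10] gives a common subsequence of length 4. Since dp[11][10] = 4, nothing longer is possible.

4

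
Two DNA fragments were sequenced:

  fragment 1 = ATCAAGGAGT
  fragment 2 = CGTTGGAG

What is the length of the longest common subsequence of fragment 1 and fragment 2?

Match T (fragment 1 #2, fragment 2 #4), G (fragment 1 #6, fragment 2 #5), G (fragment 1 #7, fragment 2 #6), A (fragment 1 #8, fragment 2 #7), G (fragment 1 #9, fragment 2 #8) — 5 bases in the same relative order in both, and the DP table's final entry dp[10][8] is also 5, so no common subsequence is longer.

5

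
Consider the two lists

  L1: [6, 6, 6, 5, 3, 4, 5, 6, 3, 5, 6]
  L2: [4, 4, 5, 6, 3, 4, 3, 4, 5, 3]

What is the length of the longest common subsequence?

Let dp[i][j] be the LCS length of the first i values of L1 and the first j values of L2. dp[i][j] = dp[i-1][j-1]+1 when the i-th and j-th values match, else max(dp[i-1][j], dp[i][j-1]).
    ·  4  4  5  6  3  4  3  4  5  3
 ·  0  0  0  0  0  0  0  0  0  0  0
 6  0  0  0  0  1  1  1  1  1  1  1
 6  0  0  0  0  1  1  1  1  1  1  1
 6  0  0  0  0  1  1  1  1  1  1  1
 5  0  0  0  1  1  1  1  1  1  2  2
 3  0  0  0  1  1  2  2  2  2  2  3
 4  0  1  1  1  1  2  3  3  3  3  3
 5  0  1  1  2  2  2  3  3  3  4  4
 6  0  1  1  2  3  3  3  3  3  4  4
 3  0  1  1  2  3  4  4  4  4  4  5
 5  0  1  1  2  3  4  4  4  4  5  5
 6  0  1  1  2  3  4  4  4  4  5  5
dp[11][10] = 5. One LCS (by backtracking along matches): 6, 3, 4, 5, 3.

5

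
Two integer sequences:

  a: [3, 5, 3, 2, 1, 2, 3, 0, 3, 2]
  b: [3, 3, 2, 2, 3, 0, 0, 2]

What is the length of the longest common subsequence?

7

Let dp[i][j] be the LCS length of the first i values of a and the first j values of b. dp[i][j] = dp[i-1][j-1]+1 when the i-th and j-th values match, else max(dp[i-1][j], dp[i][j-1]).
    ·  3  3  2  2  3  0  0  2
 ·  0  0  0  0  0  0  0  0  0
 3  0  1  1  1  1  1  1  1  1
 5  0  1  1  1  1  1  1  1  1
 3  0  1  2  2  2  2  2  2  2
 2  0  1  2  3  3  3  3  3  3
 1  0  1  2  3  3  3  3  3  3
 2  0  1  2  3  4  4  4  4  4
 3  0  1  2  3  4  5  5  5  5
 0  0  1  2  3  4  5  6  6  6
 3  0  1  2  3  4  5  6  6  6
 2  0  1  2  3  4  5  6  6  7
dp[10][8] = 7. One LCS (by backtracking along matches): 3, 3, 2, 2, 3, 0, 2.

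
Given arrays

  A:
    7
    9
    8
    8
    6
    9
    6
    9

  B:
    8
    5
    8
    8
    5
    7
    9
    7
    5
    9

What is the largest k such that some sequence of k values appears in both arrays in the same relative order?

Let dp[i][j] be the LCS length of the first i values of A and the first j values of B. dp[i][j] = dp[i-1][j-1]+1 when the i-th and j-th values match, else max(dp[i-1][j], dp[i][j-1]).
    ·  8  5  8  8  5  7  9  7  5  9
 ·  0  0  0  0  0  0  0  0  0  0  0
 7  0  0  0  0  0  0  1  1  1  1  1
 9  0  0  0  0  0  0  1  2  2  2  2
 8  0  1  1  1  1  1  1  2  2  2  2
 8  0  1  1  2  2  2  2  2  2  2  2
 6  0  1  1  2  2  2  2  2  2  2  2
 9  0  1  1  2  2  2  2  3  3  3  3
 6  0  1  1  2  2  2  2  3  3  3  3
 9  0  1  1  2  2  2  2  3  3  3  4
dp[8][10] = 4. One LCS (by backtracking along matches): 8, 8, 9, 9.

4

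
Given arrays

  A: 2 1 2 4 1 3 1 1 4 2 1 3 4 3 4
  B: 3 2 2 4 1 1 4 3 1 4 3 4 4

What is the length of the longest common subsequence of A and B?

Match 2 [1,2], 2 [3,3], 4 [4,4], 1 [5,6], 3 [6,8], 1 [8,9], 4 [9,10], 3 [12,11], 4 [13,12], 4 [15,13] — 10 values in the same relative order in both. The LCS DP gives dp[15][13] = 10, so this is optimal.

10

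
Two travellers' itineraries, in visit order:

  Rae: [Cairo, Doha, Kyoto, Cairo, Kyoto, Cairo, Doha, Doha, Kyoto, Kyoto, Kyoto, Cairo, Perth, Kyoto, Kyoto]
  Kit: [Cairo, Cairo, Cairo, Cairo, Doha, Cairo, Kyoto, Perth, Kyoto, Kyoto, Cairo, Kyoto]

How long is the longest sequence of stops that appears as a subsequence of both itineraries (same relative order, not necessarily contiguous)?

One common subsequence of length 9: Cairo at Rae[1]=Kit[2] → Cairo at Rae[4]=Kit[3] → Cairo at Rae[6]=Kit[4] → Doha at Rae[7]=Kit[5] → Kyoto at Rae[9]=Kit[7] → Kyoto at Rae[10]=Kit[9] → Kyoto at Rae[11]=Kit[10] → Cairo at Rae[12]=Kit[11] → Kyoto at Rae[15]=Kit[12]. The LCS DP gives dp[15][12] = 9, so this is optimal.

9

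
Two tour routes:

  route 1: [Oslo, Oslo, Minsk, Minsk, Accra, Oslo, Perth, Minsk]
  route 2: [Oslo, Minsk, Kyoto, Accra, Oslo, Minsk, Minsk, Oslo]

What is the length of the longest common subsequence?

Match Oslo (route 1 #1, route 2 #1) → Oslo (route 1 #2, route 2 #5) → Minsk (route 1 #3, route 2 #6) → Minsk (route 1 #4, route 2 #7) → Oslo (route 1 #6, route 2 #8) — 5 stops in the same relative order in both. Since dp[8][8] = 5, nothing longer is possible.

5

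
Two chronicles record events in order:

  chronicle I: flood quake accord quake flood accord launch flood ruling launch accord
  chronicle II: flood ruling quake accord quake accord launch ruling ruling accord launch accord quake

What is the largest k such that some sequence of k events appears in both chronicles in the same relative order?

9

One common subsequence of length 9: flood (chronicle I #1, chronicle II #1), quake (chronicle I #2, chronicle II #3), accord (chronicle I #3, chronicle II #4), quake (chronicle I #4, chronicle II #5), accord (chronicle I #6, chronicle II #6), launch (chronicle I #7, chronicle II #7), ruling (chronicle I #9, chronicle II #9), launch (chronicle I #10, chronicle II #11), accord (chronicle I #11, chronicle II #12). Since dp[11][13] = 9, nothing longer is possible.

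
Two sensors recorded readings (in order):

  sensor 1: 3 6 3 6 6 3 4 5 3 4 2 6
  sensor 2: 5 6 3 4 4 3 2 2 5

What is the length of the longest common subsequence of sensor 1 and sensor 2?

5

Let dp[i][j] be the LCS length of the first i values of sensor 1 and the first j values of sensor 2. dp[i][j] = dp[i-1][j-1]+1 when the i-th and j-th values match, else max(dp[i-1][j], dp[i][j-1]).
    ·  5  6  3  4  4  3  2  2  5
 ·  0  0  0  0  0  0  0  0  0  0
 3  0  0  0  1  1  1  1  1  1  1
 6  0  0  1  1  1  1  1  1  1  1
 3  0  0  1  2  2  2  2  2  2  2
 6  0  0  1  2  2  2  2  2  2  2
 6  0  0  1  2  2  2  2  2  2  2
 3  0  0  1  2  2  2  3  3  3  3
 4  0  0  1  2  3  3  3  3  3  3
 5  0  1  1  2  3  3  3  3  3  4
 3  0  1  1  2  3  3  4  4  4  4
 4  0  1  1  2  3  4  4  4  4  4
 2  0  1  1  2  3  4  4  5  5  5
 6  0  1  2  2  3  4  4  5  5  5
dp[12][9] = 5. One LCS (by backtracking along matches): 6, 3, 4, 3, 2.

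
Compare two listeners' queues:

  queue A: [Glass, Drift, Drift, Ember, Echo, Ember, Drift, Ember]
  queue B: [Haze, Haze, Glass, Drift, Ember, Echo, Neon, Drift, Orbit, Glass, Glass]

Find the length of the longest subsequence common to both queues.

5

Taking Glass at queue A[1]=queue B[3]; then Drift at queue A[3]=queue B[4]; then Ember at queue A[4]=queue B[5]; then Echo at queue A[5]=queue B[6]; then Drift at queue A[7]=queue B[8] gives a common subsequence of length 5. The LCS DP gives dp[8][11] = 5, so this is optimal.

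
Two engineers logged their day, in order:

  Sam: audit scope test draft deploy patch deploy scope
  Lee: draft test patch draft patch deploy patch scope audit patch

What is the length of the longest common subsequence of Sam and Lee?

5

Pick test at Sam[3]=Lee[2], then draft at Sam[4]=Lee[4], then deploy at Sam[5]=Lee[6], then patch at Sam[6]=Lee[7], then scope at Sam[8]=Lee[8]; all 5 tasks appear in both, in order. The LCS DP gives dp[8][10] = 5, so this is optimal.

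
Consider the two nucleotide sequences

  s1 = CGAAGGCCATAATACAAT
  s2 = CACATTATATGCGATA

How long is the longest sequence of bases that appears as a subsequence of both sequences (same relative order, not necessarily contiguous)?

Match C at s1[1]=s2[1], A at s1[4]=s2[2], C at s1[8]=s2[3], A at s1[9]=s2[4], T at s1[10]=s2[6], A at s1[11]=s2[7], A at s1[12]=s2[9], T at s1[13]=s2[10], C at s1[15]=s2[12], A at s1[16]=s2[14], A at s1[17]=s2[16] — 11 bases in the same relative order in both. dp[18][16] = 11 confirms this is the maximum.

11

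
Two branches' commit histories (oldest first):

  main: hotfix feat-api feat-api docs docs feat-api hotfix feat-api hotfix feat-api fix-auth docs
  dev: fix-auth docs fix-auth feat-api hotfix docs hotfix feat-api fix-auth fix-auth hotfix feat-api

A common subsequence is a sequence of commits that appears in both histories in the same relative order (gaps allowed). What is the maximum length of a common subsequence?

6

One common subsequence of length 6: hotfix (main #1, dev #5), docs (main #5, dev #6), hotfix (main #7, dev #7), feat-api (main #8, dev #8), hotfix (main #9, dev #11), feat-api (main #10, dev #12). Since dp[12][12] = 6, nothing longer is possible.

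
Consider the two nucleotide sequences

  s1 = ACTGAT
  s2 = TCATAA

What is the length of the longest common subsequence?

Let dp[i][j] be the LCS length of the first i bases of s1 and the first j bases of s2. dp[i][j] = dp[i-1][j-1]+1 when the i-th and j-th bases match, else max(dp[i-1][j], dp[i][j-1]).
    ·  T  C  A  T  A  A
 ·  0  0  0  0  0  0  0
 A  0  0  0  1  1  1  1
 C  0  0  1  1  1  1  1
 T  0  1  1  1  2  2  2
 G  0  1  1  1  2  2  2
 A  0  1  1  2  2  3  3
 T  0  1  1  2  3  3  3
dp[6][6] = 3. One LCS (by backtracking along matches): ATA.

3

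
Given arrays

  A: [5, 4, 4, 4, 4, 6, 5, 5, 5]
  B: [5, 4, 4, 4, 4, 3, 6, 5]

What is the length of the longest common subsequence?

Let dp[i][j] be the LCS length of the first i values of A and the first j values of B. dp[i][j] = dp[i-1][j-1]+1 when the i-th and j-th values match, else max(dp[i-1][j], dp[i][j-1]).
    ·  5  4  4  4  4  3  6  5
 ·  0  0  0  0  0  0  0  0  0
 5  0  1  1  1  1  1  1  1  1
 4  0  1  2  2  2  2  2  2  2
 4  0  1  2  3  3  3  3  3  3
 4  0  1  2  3  4  4  4  4  4
 4  0  1  2  3  4  5  5  5  5
 6  0  1  2  3  4  5  5  6  6
 5  0  1  2  3  4  5  5  6  7
 5  0  1  2  3  4  5  5  6  7
 5  0  1  2  3  4  5  5  6  7
dp[9][8] = 7. One LCS (by backtracking along matches): 5, 4, 4, 4, 4, 6, 5.

7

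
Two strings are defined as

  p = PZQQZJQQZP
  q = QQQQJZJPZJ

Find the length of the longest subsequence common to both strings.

One common subsequence of length 6: Q [3,1] → Q [4,2] → Q [7,3] → Q [8,4] → Z [9,6] → P [10,8]. dp[10][10] = 6 confirms this is the maximum.

6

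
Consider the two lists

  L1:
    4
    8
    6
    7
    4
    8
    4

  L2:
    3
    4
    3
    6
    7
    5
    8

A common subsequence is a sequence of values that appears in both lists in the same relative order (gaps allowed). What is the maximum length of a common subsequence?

4

Taking 4 (L1 #1, L2 #2); then 6 (L1 #3, L2 #4); then 7 (L1 #4, L2 #5); then 8 (L1 #6, L2 #7) gives a common subsequence of length 4, and the DP table's final entry dp[7][7] is also 4, so no common subsequence is longer.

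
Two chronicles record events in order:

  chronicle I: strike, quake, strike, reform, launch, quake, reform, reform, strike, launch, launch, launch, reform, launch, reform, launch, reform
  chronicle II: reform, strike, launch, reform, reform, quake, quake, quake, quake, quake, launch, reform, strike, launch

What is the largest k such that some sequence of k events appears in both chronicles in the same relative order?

7

One common subsequence of length 7: strike [3,2]; then launch [5,3]; then reform [7,4]; then reform [8,5]; then launch [12,11]; then reform [13,12]; then launch [16,14], and the DP table's final entry dp[17][14] is also 7, so no common subsequence is longer.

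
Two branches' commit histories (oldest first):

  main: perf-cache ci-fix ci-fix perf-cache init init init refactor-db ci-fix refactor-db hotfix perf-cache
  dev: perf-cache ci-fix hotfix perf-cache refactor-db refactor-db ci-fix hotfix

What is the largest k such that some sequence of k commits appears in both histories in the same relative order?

One common subsequence of length 6: perf-cache [1,1], ci-fix [2,2], perf-cache [4,4], refactor-db [8,6], ci-fix [9,7], hotfix [11,8]. dp[12][8] = 6 confirms this is the maximum.

6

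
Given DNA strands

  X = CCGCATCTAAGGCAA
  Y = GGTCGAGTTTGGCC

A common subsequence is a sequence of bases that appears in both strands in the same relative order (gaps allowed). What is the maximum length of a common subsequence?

Match C at X[2]=Y[4], G at X[3]=Y[5], A at X[5]=Y[6], T at X[6]=Y[9], T at X[8]=Y[10], G at X[11]=Y[11], G at X[12]=Y[12], C at X[13]=Y[14] — 8 bases in the same relative order in both. dp[15][14] = 8 confirms this is the maximum.

8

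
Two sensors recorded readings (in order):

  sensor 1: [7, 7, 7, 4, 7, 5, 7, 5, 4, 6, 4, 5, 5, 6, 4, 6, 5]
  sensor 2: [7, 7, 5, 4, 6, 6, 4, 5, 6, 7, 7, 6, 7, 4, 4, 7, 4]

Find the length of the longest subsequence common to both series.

9

One common subsequence of length 9: 7 (sensor 1 #5, sensor 2 #1), 7 (sensor 1 #7, sensor 2 #2), 5 (sensor 1 #8, sensor 2 #3), 4 (sensor 1 #9, sensor 2 #4), 6 (sensor 1 #10, sensor 2 #6), 4 (sensor 1 #11, sensor 2 #7), 5 (sensor 1 #12, sensor 2 #8), 6 (sensor 1 #14, sensor 2 #12), 4 (sensor 1 #15, sensor 2 #17). dp[17][17] = 9 confirms this is the maximum.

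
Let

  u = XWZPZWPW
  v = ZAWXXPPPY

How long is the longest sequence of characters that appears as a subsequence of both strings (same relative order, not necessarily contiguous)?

One common subsequence of length 3: X at u[1]=v[5], then P at u[4]=v[7], then P at u[7]=v[8]. Since dp[8][9] = 3, nothing longer is possible.

3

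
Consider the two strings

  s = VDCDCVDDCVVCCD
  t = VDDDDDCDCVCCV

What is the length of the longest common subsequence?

9

Match V at s[1]=t[1]; then D at s[2]=t[5]; then D at s[4]=t[6]; then C at s[5]=t[7]; then D at s[8]=t[8]; then C at s[9]=t[9]; then V at s[11]=t[10]; then C at s[12]=t[11]; then C at s[13]=t[12] — 9 characters in the same relative order in both. The LCS DP gives dp[14][13] = 9, so this is optimal.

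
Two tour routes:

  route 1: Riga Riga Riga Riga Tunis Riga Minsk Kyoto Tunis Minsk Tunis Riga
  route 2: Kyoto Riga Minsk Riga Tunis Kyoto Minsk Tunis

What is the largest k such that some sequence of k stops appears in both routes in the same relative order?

Match Riga (route 1 #1, route 2 #2) → Riga (route 1 #4, route 2 #4) → Tunis (route 1 #5, route 2 #5) → Kyoto (route 1 #8, route 2 #6) → Minsk (route 1 #10, route 2 #7) → Tunis (route 1 #11, route 2 #8) — 6 stops in the same relative order in both. dp[12][8] = 6 confirms this is the maximum.

6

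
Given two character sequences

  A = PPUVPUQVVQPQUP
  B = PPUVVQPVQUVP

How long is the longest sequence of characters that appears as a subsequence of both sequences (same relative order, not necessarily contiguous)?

10

One common subsequence of length 10: P (A #2, B #1); then P (A #5, B #2); then U (A #6, B #3); then V (A #8, B #4); then V (A #9, B #5); then Q (A #10, B #6); then P (A #11, B #7); then Q (A #12, B #9); then U (A #13, B #10); then P (A #14, B #12). The LCS DP gives dp[14][12] = 10, so this is optimal.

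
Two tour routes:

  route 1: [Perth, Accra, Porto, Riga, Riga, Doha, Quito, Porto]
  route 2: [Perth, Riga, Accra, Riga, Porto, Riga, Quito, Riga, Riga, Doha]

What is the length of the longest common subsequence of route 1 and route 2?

One common subsequence of length 6: Perth [1,1], Accra [2,3], Porto [3,5], Riga [4,8], Riga [5,9], Doha [6,10]. Since dp[8][10] = 6, nothing longer is possible.

6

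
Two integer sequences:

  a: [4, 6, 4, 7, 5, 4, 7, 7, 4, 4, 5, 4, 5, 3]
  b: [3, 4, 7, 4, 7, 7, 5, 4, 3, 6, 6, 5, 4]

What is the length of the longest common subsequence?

8

Taking 4 [3,2]; then 7 [4,3]; then 4 [6,4]; then 7 [7,5]; then 7 [8,6]; then 4 [9,8]; then 5 [11,12]; then 4 [12,13] gives a common subsequence of length 8, and the DP table's final entry dp[14][13] is also 8, so no common subsequence is longer.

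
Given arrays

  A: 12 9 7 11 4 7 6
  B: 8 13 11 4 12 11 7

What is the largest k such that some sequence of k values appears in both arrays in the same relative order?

Match 12 at A[1]=B[5]; then 11 at A[4]=B[6]; then 7 at A[6]=B[7] — 3 values in the same relative order in both, and the DP table's final entry dp[7][7] is also 3, so no common subsequence is longer.

3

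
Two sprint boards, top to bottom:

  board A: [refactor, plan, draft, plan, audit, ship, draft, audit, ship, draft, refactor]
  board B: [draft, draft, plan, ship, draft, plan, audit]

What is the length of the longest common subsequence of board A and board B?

5

One common subsequence of length 5: draft [3,2]; then plan [4,3]; then ship [6,4]; then draft [7,5]; then audit [8,7], and the DP table's final entry dp[11][7] is also 5, so no common subsequence is longer.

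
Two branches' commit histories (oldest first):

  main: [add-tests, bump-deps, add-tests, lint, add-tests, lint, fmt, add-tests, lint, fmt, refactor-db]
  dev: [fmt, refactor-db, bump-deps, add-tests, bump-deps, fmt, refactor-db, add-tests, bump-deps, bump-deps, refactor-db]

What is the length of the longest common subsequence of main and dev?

5

Taking add-tests (main #1, dev #4); then bump-deps (main #2, dev #5); then fmt (main #7, dev #6); then add-tests (main #8, dev #8); then refactor-db (main #11, dev #11) gives a common subsequence of length 5, and the DP table's final entry dp[11][11] is also 5, so no common subsequence is longer.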